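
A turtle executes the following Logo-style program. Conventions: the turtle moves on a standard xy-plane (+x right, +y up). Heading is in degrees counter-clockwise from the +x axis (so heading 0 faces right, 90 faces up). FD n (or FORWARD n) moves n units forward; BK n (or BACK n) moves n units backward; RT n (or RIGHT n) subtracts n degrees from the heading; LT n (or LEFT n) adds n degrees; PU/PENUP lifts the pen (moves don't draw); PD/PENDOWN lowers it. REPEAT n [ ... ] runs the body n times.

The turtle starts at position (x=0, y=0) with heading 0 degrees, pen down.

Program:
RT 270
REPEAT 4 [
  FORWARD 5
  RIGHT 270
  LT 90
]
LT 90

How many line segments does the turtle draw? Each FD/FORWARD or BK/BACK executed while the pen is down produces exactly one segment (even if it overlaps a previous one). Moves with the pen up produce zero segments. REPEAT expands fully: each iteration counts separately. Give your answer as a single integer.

Answer: 4

Derivation:
Executing turtle program step by step:
Start: pos=(0,0), heading=0, pen down
RT 270: heading 0 -> 90
REPEAT 4 [
  -- iteration 1/4 --
  FD 5: (0,0) -> (0,5) [heading=90, draw]
  RT 270: heading 90 -> 180
  LT 90: heading 180 -> 270
  -- iteration 2/4 --
  FD 5: (0,5) -> (0,0) [heading=270, draw]
  RT 270: heading 270 -> 0
  LT 90: heading 0 -> 90
  -- iteration 3/4 --
  FD 5: (0,0) -> (0,5) [heading=90, draw]
  RT 270: heading 90 -> 180
  LT 90: heading 180 -> 270
  -- iteration 4/4 --
  FD 5: (0,5) -> (0,0) [heading=270, draw]
  RT 270: heading 270 -> 0
  LT 90: heading 0 -> 90
]
LT 90: heading 90 -> 180
Final: pos=(0,0), heading=180, 4 segment(s) drawn
Segments drawn: 4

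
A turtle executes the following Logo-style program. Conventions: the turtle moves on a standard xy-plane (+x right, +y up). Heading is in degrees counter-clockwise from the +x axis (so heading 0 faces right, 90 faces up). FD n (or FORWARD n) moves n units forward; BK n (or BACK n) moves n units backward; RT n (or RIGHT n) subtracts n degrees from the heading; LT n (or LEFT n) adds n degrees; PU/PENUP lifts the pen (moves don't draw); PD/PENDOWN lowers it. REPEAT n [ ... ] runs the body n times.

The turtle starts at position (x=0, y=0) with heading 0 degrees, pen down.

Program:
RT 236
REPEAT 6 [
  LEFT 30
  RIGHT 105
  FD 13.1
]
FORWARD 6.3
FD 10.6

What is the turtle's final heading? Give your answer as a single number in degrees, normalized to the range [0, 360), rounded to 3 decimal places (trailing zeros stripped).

Answer: 34

Derivation:
Executing turtle program step by step:
Start: pos=(0,0), heading=0, pen down
RT 236: heading 0 -> 124
REPEAT 6 [
  -- iteration 1/6 --
  LT 30: heading 124 -> 154
  RT 105: heading 154 -> 49
  FD 13.1: (0,0) -> (8.594,9.887) [heading=49, draw]
  -- iteration 2/6 --
  LT 30: heading 49 -> 79
  RT 105: heading 79 -> 334
  FD 13.1: (8.594,9.887) -> (20.369,4.144) [heading=334, draw]
  -- iteration 3/6 --
  LT 30: heading 334 -> 4
  RT 105: heading 4 -> 259
  FD 13.1: (20.369,4.144) -> (17.869,-8.715) [heading=259, draw]
  -- iteration 4/6 --
  LT 30: heading 259 -> 289
  RT 105: heading 289 -> 184
  FD 13.1: (17.869,-8.715) -> (4.801,-9.629) [heading=184, draw]
  -- iteration 5/6 --
  LT 30: heading 184 -> 214
  RT 105: heading 214 -> 109
  FD 13.1: (4.801,-9.629) -> (0.536,2.757) [heading=109, draw]
  -- iteration 6/6 --
  LT 30: heading 109 -> 139
  RT 105: heading 139 -> 34
  FD 13.1: (0.536,2.757) -> (11.396,10.083) [heading=34, draw]
]
FD 6.3: (11.396,10.083) -> (16.619,13.606) [heading=34, draw]
FD 10.6: (16.619,13.606) -> (25.407,19.533) [heading=34, draw]
Final: pos=(25.407,19.533), heading=34, 8 segment(s) drawn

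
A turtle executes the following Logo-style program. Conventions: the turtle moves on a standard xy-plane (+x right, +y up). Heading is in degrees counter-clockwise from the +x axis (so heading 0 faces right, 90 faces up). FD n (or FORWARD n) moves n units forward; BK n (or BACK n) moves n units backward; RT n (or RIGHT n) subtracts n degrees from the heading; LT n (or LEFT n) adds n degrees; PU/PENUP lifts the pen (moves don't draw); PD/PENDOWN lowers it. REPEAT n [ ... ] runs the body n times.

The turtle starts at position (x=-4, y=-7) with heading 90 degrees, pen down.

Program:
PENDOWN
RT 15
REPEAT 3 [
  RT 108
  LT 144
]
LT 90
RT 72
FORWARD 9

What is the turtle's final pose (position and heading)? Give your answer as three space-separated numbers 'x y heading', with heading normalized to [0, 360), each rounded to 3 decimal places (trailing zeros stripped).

Executing turtle program step by step:
Start: pos=(-4,-7), heading=90, pen down
PD: pen down
RT 15: heading 90 -> 75
REPEAT 3 [
  -- iteration 1/3 --
  RT 108: heading 75 -> 327
  LT 144: heading 327 -> 111
  -- iteration 2/3 --
  RT 108: heading 111 -> 3
  LT 144: heading 3 -> 147
  -- iteration 3/3 --
  RT 108: heading 147 -> 39
  LT 144: heading 39 -> 183
]
LT 90: heading 183 -> 273
RT 72: heading 273 -> 201
FD 9: (-4,-7) -> (-12.402,-10.225) [heading=201, draw]
Final: pos=(-12.402,-10.225), heading=201, 1 segment(s) drawn

Answer: -12.402 -10.225 201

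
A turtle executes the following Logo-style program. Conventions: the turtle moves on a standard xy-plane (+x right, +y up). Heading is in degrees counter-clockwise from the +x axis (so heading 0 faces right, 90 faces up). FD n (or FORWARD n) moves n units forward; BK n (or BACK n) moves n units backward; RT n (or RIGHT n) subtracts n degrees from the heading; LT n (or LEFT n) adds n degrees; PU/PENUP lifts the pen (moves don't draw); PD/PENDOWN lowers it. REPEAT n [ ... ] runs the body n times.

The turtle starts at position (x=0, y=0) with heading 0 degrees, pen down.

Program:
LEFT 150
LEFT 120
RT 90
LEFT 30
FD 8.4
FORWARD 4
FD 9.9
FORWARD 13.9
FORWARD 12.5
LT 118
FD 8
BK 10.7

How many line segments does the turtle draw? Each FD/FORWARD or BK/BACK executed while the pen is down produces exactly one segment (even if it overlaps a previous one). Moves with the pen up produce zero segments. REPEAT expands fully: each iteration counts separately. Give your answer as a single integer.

Answer: 7

Derivation:
Executing turtle program step by step:
Start: pos=(0,0), heading=0, pen down
LT 150: heading 0 -> 150
LT 120: heading 150 -> 270
RT 90: heading 270 -> 180
LT 30: heading 180 -> 210
FD 8.4: (0,0) -> (-7.275,-4.2) [heading=210, draw]
FD 4: (-7.275,-4.2) -> (-10.739,-6.2) [heading=210, draw]
FD 9.9: (-10.739,-6.2) -> (-19.312,-11.15) [heading=210, draw]
FD 13.9: (-19.312,-11.15) -> (-31.35,-18.1) [heading=210, draw]
FD 12.5: (-31.35,-18.1) -> (-42.175,-24.35) [heading=210, draw]
LT 118: heading 210 -> 328
FD 8: (-42.175,-24.35) -> (-35.391,-28.589) [heading=328, draw]
BK 10.7: (-35.391,-28.589) -> (-44.465,-22.919) [heading=328, draw]
Final: pos=(-44.465,-22.919), heading=328, 7 segment(s) drawn
Segments drawn: 7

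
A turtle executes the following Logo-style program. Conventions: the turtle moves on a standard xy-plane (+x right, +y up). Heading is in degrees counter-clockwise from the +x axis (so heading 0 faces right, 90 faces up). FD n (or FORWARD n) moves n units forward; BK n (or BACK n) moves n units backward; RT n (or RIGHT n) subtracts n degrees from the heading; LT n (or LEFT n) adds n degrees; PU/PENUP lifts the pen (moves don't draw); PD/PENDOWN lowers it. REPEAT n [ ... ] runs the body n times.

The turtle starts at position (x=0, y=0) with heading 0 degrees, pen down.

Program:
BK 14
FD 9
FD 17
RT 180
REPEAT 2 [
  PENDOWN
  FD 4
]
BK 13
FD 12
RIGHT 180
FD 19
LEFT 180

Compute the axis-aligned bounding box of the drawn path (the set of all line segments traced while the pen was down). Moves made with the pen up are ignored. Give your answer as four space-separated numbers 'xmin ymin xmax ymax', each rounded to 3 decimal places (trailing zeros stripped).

Answer: -14 0 24 0

Derivation:
Executing turtle program step by step:
Start: pos=(0,0), heading=0, pen down
BK 14: (0,0) -> (-14,0) [heading=0, draw]
FD 9: (-14,0) -> (-5,0) [heading=0, draw]
FD 17: (-5,0) -> (12,0) [heading=0, draw]
RT 180: heading 0 -> 180
REPEAT 2 [
  -- iteration 1/2 --
  PD: pen down
  FD 4: (12,0) -> (8,0) [heading=180, draw]
  -- iteration 2/2 --
  PD: pen down
  FD 4: (8,0) -> (4,0) [heading=180, draw]
]
BK 13: (4,0) -> (17,0) [heading=180, draw]
FD 12: (17,0) -> (5,0) [heading=180, draw]
RT 180: heading 180 -> 0
FD 19: (5,0) -> (24,0) [heading=0, draw]
LT 180: heading 0 -> 180
Final: pos=(24,0), heading=180, 8 segment(s) drawn

Segment endpoints: x in {-14, -5, 0, 4, 5, 8, 12, 17, 24}, y in {0, 0, 0, 0, 0, 0}
xmin=-14, ymin=0, xmax=24, ymax=0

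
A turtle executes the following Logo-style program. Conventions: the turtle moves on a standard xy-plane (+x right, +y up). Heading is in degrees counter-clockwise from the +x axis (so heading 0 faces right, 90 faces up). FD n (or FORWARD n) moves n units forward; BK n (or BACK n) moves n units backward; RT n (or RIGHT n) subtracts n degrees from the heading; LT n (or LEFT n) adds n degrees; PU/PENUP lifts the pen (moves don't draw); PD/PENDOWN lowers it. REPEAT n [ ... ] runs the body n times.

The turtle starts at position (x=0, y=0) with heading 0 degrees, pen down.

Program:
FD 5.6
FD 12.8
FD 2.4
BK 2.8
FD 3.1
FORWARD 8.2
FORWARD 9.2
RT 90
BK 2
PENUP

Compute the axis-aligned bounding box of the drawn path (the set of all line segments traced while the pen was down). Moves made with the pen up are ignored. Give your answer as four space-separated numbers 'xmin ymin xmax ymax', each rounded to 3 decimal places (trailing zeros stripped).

Executing turtle program step by step:
Start: pos=(0,0), heading=0, pen down
FD 5.6: (0,0) -> (5.6,0) [heading=0, draw]
FD 12.8: (5.6,0) -> (18.4,0) [heading=0, draw]
FD 2.4: (18.4,0) -> (20.8,0) [heading=0, draw]
BK 2.8: (20.8,0) -> (18,0) [heading=0, draw]
FD 3.1: (18,0) -> (21.1,0) [heading=0, draw]
FD 8.2: (21.1,0) -> (29.3,0) [heading=0, draw]
FD 9.2: (29.3,0) -> (38.5,0) [heading=0, draw]
RT 90: heading 0 -> 270
BK 2: (38.5,0) -> (38.5,2) [heading=270, draw]
PU: pen up
Final: pos=(38.5,2), heading=270, 8 segment(s) drawn

Segment endpoints: x in {0, 5.6, 18, 18.4, 20.8, 21.1, 29.3, 38.5}, y in {0, 2}
xmin=0, ymin=0, xmax=38.5, ymax=2

Answer: 0 0 38.5 2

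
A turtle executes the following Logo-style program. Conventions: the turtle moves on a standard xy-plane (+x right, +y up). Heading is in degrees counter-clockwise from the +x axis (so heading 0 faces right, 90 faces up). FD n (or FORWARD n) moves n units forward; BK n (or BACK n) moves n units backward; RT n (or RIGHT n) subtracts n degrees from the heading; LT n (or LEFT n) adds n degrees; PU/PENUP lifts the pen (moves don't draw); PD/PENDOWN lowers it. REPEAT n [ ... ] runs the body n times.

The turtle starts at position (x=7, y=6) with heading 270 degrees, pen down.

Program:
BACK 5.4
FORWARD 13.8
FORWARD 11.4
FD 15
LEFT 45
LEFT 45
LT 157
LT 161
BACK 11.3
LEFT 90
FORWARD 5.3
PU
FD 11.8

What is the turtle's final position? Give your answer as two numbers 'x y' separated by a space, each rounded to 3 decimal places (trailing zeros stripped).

Executing turtle program step by step:
Start: pos=(7,6), heading=270, pen down
BK 5.4: (7,6) -> (7,11.4) [heading=270, draw]
FD 13.8: (7,11.4) -> (7,-2.4) [heading=270, draw]
FD 11.4: (7,-2.4) -> (7,-13.8) [heading=270, draw]
FD 15: (7,-13.8) -> (7,-28.8) [heading=270, draw]
LT 45: heading 270 -> 315
LT 45: heading 315 -> 0
LT 157: heading 0 -> 157
LT 161: heading 157 -> 318
BK 11.3: (7,-28.8) -> (-1.398,-21.239) [heading=318, draw]
LT 90: heading 318 -> 48
FD 5.3: (-1.398,-21.239) -> (2.149,-17.3) [heading=48, draw]
PU: pen up
FD 11.8: (2.149,-17.3) -> (10.045,-8.531) [heading=48, move]
Final: pos=(10.045,-8.531), heading=48, 6 segment(s) drawn

Answer: 10.045 -8.531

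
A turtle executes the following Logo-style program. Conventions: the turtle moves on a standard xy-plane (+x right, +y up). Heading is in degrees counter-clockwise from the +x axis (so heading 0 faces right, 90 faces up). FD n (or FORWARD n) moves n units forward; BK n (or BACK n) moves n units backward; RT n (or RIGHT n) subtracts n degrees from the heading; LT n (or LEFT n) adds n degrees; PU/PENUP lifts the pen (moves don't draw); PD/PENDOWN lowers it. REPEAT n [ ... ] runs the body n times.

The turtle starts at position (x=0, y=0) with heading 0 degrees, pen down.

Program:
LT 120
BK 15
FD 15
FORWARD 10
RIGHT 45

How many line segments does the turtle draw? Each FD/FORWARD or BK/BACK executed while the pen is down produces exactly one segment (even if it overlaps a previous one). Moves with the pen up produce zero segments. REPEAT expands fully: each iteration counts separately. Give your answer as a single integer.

Executing turtle program step by step:
Start: pos=(0,0), heading=0, pen down
LT 120: heading 0 -> 120
BK 15: (0,0) -> (7.5,-12.99) [heading=120, draw]
FD 15: (7.5,-12.99) -> (0,0) [heading=120, draw]
FD 10: (0,0) -> (-5,8.66) [heading=120, draw]
RT 45: heading 120 -> 75
Final: pos=(-5,8.66), heading=75, 3 segment(s) drawn
Segments drawn: 3

Answer: 3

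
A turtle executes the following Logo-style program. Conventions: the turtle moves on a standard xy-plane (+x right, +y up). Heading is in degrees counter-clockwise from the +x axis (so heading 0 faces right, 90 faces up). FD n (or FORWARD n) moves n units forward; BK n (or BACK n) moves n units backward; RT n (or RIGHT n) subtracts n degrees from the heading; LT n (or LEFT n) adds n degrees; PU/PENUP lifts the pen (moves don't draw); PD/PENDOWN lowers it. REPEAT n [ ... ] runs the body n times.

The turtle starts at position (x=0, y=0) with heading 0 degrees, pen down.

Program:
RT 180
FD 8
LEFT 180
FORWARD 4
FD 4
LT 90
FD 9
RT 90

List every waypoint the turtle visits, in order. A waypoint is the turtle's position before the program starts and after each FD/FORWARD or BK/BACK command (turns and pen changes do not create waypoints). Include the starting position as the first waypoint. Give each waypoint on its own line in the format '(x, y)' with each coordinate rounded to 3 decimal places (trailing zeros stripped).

Executing turtle program step by step:
Start: pos=(0,0), heading=0, pen down
RT 180: heading 0 -> 180
FD 8: (0,0) -> (-8,0) [heading=180, draw]
LT 180: heading 180 -> 0
FD 4: (-8,0) -> (-4,0) [heading=0, draw]
FD 4: (-4,0) -> (0,0) [heading=0, draw]
LT 90: heading 0 -> 90
FD 9: (0,0) -> (0,9) [heading=90, draw]
RT 90: heading 90 -> 0
Final: pos=(0,9), heading=0, 4 segment(s) drawn
Waypoints (5 total):
(0, 0)
(-8, 0)
(-4, 0)
(0, 0)
(0, 9)

Answer: (0, 0)
(-8, 0)
(-4, 0)
(0, 0)
(0, 9)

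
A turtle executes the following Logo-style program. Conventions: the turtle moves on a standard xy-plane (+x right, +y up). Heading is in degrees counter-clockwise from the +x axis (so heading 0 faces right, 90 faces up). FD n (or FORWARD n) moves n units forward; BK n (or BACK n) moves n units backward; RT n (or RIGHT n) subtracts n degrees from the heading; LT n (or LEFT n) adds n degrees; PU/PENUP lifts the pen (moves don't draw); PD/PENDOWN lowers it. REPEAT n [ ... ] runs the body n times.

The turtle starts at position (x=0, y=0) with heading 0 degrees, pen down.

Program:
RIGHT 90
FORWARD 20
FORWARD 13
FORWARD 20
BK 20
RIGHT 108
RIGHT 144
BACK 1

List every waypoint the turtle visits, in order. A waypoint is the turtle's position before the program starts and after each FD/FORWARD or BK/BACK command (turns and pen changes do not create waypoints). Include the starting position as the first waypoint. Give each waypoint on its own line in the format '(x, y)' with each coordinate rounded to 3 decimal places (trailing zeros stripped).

Answer: (0, 0)
(0, -20)
(0, -33)
(0, -53)
(0, -33)
(-0.951, -33.309)

Derivation:
Executing turtle program step by step:
Start: pos=(0,0), heading=0, pen down
RT 90: heading 0 -> 270
FD 20: (0,0) -> (0,-20) [heading=270, draw]
FD 13: (0,-20) -> (0,-33) [heading=270, draw]
FD 20: (0,-33) -> (0,-53) [heading=270, draw]
BK 20: (0,-53) -> (0,-33) [heading=270, draw]
RT 108: heading 270 -> 162
RT 144: heading 162 -> 18
BK 1: (0,-33) -> (-0.951,-33.309) [heading=18, draw]
Final: pos=(-0.951,-33.309), heading=18, 5 segment(s) drawn
Waypoints (6 total):
(0, 0)
(0, -20)
(0, -33)
(0, -53)
(0, -33)
(-0.951, -33.309)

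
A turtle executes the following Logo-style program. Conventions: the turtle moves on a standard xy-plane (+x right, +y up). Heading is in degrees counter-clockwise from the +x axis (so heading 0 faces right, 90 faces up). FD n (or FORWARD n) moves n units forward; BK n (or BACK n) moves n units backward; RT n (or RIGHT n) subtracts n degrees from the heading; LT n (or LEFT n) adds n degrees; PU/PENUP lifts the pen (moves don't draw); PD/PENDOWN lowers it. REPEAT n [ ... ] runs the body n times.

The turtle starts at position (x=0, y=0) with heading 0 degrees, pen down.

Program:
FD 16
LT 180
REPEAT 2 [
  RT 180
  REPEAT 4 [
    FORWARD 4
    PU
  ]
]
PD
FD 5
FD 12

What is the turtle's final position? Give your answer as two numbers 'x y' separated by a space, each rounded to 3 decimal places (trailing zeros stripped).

Answer: -1 0

Derivation:
Executing turtle program step by step:
Start: pos=(0,0), heading=0, pen down
FD 16: (0,0) -> (16,0) [heading=0, draw]
LT 180: heading 0 -> 180
REPEAT 2 [
  -- iteration 1/2 --
  RT 180: heading 180 -> 0
  REPEAT 4 [
    -- iteration 1/4 --
    FD 4: (16,0) -> (20,0) [heading=0, draw]
    PU: pen up
    -- iteration 2/4 --
    FD 4: (20,0) -> (24,0) [heading=0, move]
    PU: pen up
    -- iteration 3/4 --
    FD 4: (24,0) -> (28,0) [heading=0, move]
    PU: pen up
    -- iteration 4/4 --
    FD 4: (28,0) -> (32,0) [heading=0, move]
    PU: pen up
  ]
  -- iteration 2/2 --
  RT 180: heading 0 -> 180
  REPEAT 4 [
    -- iteration 1/4 --
    FD 4: (32,0) -> (28,0) [heading=180, move]
    PU: pen up
    -- iteration 2/4 --
    FD 4: (28,0) -> (24,0) [heading=180, move]
    PU: pen up
    -- iteration 3/4 --
    FD 4: (24,0) -> (20,0) [heading=180, move]
    PU: pen up
    -- iteration 4/4 --
    FD 4: (20,0) -> (16,0) [heading=180, move]
    PU: pen up
  ]
]
PD: pen down
FD 5: (16,0) -> (11,0) [heading=180, draw]
FD 12: (11,0) -> (-1,0) [heading=180, draw]
Final: pos=(-1,0), heading=180, 4 segment(s) drawn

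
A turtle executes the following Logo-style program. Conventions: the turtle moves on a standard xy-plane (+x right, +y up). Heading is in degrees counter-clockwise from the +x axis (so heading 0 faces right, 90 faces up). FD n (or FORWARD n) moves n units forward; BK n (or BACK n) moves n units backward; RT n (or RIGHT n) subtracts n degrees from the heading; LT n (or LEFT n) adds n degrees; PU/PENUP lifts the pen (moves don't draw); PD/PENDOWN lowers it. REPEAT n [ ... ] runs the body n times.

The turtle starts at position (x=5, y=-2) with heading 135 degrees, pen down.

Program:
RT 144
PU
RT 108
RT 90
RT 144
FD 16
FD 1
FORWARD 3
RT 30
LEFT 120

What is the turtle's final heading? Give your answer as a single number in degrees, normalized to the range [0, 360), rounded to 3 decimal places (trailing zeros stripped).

Executing turtle program step by step:
Start: pos=(5,-2), heading=135, pen down
RT 144: heading 135 -> 351
PU: pen up
RT 108: heading 351 -> 243
RT 90: heading 243 -> 153
RT 144: heading 153 -> 9
FD 16: (5,-2) -> (20.803,0.503) [heading=9, move]
FD 1: (20.803,0.503) -> (21.791,0.659) [heading=9, move]
FD 3: (21.791,0.659) -> (24.754,1.129) [heading=9, move]
RT 30: heading 9 -> 339
LT 120: heading 339 -> 99
Final: pos=(24.754,1.129), heading=99, 0 segment(s) drawn

Answer: 99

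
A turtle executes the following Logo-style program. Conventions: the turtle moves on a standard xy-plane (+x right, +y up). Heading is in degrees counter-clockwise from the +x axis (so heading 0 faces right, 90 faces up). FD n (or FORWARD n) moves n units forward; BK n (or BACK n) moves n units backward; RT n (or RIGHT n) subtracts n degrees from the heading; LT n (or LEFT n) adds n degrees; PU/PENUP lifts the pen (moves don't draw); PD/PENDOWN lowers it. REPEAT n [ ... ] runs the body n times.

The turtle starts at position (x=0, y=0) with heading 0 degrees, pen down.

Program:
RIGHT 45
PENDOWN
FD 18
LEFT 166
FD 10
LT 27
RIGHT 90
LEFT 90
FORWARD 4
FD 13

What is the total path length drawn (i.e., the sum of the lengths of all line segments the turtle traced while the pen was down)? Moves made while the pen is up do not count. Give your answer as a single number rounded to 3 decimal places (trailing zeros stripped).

Answer: 45

Derivation:
Executing turtle program step by step:
Start: pos=(0,0), heading=0, pen down
RT 45: heading 0 -> 315
PD: pen down
FD 18: (0,0) -> (12.728,-12.728) [heading=315, draw]
LT 166: heading 315 -> 121
FD 10: (12.728,-12.728) -> (7.578,-4.156) [heading=121, draw]
LT 27: heading 121 -> 148
RT 90: heading 148 -> 58
LT 90: heading 58 -> 148
FD 4: (7.578,-4.156) -> (4.185,-2.037) [heading=148, draw]
FD 13: (4.185,-2.037) -> (-6.839,4.852) [heading=148, draw]
Final: pos=(-6.839,4.852), heading=148, 4 segment(s) drawn

Segment lengths:
  seg 1: (0,0) -> (12.728,-12.728), length = 18
  seg 2: (12.728,-12.728) -> (7.578,-4.156), length = 10
  seg 3: (7.578,-4.156) -> (4.185,-2.037), length = 4
  seg 4: (4.185,-2.037) -> (-6.839,4.852), length = 13
Total = 45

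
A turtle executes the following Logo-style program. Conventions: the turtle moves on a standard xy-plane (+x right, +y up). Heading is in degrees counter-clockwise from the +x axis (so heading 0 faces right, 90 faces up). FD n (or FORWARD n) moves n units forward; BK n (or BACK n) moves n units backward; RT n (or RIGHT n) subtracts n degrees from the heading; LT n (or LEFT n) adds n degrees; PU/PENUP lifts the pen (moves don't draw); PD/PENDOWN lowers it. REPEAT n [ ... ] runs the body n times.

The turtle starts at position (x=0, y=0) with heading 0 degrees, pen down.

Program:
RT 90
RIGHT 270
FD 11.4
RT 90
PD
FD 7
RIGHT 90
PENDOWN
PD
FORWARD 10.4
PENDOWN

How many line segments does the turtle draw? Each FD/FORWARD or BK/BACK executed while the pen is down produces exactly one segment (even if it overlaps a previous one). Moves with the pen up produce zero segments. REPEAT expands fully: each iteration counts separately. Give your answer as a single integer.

Executing turtle program step by step:
Start: pos=(0,0), heading=0, pen down
RT 90: heading 0 -> 270
RT 270: heading 270 -> 0
FD 11.4: (0,0) -> (11.4,0) [heading=0, draw]
RT 90: heading 0 -> 270
PD: pen down
FD 7: (11.4,0) -> (11.4,-7) [heading=270, draw]
RT 90: heading 270 -> 180
PD: pen down
PD: pen down
FD 10.4: (11.4,-7) -> (1,-7) [heading=180, draw]
PD: pen down
Final: pos=(1,-7), heading=180, 3 segment(s) drawn
Segments drawn: 3

Answer: 3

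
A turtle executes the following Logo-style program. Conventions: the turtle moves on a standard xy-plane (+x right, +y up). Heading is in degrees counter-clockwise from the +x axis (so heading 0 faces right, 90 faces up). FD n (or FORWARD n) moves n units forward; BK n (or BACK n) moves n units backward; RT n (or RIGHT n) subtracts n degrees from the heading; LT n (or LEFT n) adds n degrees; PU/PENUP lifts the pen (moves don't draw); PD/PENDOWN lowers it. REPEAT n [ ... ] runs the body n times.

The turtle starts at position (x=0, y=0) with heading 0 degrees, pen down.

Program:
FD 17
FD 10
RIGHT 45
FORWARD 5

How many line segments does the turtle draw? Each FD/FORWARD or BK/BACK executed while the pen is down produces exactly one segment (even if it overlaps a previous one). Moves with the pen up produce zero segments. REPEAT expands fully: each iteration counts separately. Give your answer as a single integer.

Answer: 3

Derivation:
Executing turtle program step by step:
Start: pos=(0,0), heading=0, pen down
FD 17: (0,0) -> (17,0) [heading=0, draw]
FD 10: (17,0) -> (27,0) [heading=0, draw]
RT 45: heading 0 -> 315
FD 5: (27,0) -> (30.536,-3.536) [heading=315, draw]
Final: pos=(30.536,-3.536), heading=315, 3 segment(s) drawn
Segments drawn: 3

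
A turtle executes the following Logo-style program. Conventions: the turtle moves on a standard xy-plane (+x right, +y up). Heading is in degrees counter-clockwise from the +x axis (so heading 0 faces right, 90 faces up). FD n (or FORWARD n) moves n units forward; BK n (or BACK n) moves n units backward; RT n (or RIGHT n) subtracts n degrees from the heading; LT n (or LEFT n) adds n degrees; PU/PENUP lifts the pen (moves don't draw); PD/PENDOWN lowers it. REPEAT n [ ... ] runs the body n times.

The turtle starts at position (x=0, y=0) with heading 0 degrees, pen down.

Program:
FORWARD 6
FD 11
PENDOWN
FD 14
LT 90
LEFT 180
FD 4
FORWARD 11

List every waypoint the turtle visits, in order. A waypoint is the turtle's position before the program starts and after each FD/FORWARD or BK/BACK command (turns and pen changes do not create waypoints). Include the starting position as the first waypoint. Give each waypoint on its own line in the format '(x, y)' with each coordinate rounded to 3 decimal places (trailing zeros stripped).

Answer: (0, 0)
(6, 0)
(17, 0)
(31, 0)
(31, -4)
(31, -15)

Derivation:
Executing turtle program step by step:
Start: pos=(0,0), heading=0, pen down
FD 6: (0,0) -> (6,0) [heading=0, draw]
FD 11: (6,0) -> (17,0) [heading=0, draw]
PD: pen down
FD 14: (17,0) -> (31,0) [heading=0, draw]
LT 90: heading 0 -> 90
LT 180: heading 90 -> 270
FD 4: (31,0) -> (31,-4) [heading=270, draw]
FD 11: (31,-4) -> (31,-15) [heading=270, draw]
Final: pos=(31,-15), heading=270, 5 segment(s) drawn
Waypoints (6 total):
(0, 0)
(6, 0)
(17, 0)
(31, 0)
(31, -4)
(31, -15)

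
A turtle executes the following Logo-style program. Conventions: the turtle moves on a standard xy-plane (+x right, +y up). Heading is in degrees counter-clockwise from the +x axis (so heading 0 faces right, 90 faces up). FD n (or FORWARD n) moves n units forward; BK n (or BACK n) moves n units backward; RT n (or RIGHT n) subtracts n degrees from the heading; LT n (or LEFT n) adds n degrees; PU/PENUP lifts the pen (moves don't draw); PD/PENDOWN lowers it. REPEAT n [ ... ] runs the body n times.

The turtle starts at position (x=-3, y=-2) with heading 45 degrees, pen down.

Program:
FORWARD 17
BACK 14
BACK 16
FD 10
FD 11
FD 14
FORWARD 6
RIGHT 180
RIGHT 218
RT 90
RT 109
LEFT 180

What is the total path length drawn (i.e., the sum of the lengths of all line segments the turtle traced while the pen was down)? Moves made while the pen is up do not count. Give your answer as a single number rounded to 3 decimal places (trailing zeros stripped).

Executing turtle program step by step:
Start: pos=(-3,-2), heading=45, pen down
FD 17: (-3,-2) -> (9.021,10.021) [heading=45, draw]
BK 14: (9.021,10.021) -> (-0.879,0.121) [heading=45, draw]
BK 16: (-0.879,0.121) -> (-12.192,-11.192) [heading=45, draw]
FD 10: (-12.192,-11.192) -> (-5.121,-4.121) [heading=45, draw]
FD 11: (-5.121,-4.121) -> (2.657,3.657) [heading=45, draw]
FD 14: (2.657,3.657) -> (12.556,13.556) [heading=45, draw]
FD 6: (12.556,13.556) -> (16.799,17.799) [heading=45, draw]
RT 180: heading 45 -> 225
RT 218: heading 225 -> 7
RT 90: heading 7 -> 277
RT 109: heading 277 -> 168
LT 180: heading 168 -> 348
Final: pos=(16.799,17.799), heading=348, 7 segment(s) drawn

Segment lengths:
  seg 1: (-3,-2) -> (9.021,10.021), length = 17
  seg 2: (9.021,10.021) -> (-0.879,0.121), length = 14
  seg 3: (-0.879,0.121) -> (-12.192,-11.192), length = 16
  seg 4: (-12.192,-11.192) -> (-5.121,-4.121), length = 10
  seg 5: (-5.121,-4.121) -> (2.657,3.657), length = 11
  seg 6: (2.657,3.657) -> (12.556,13.556), length = 14
  seg 7: (12.556,13.556) -> (16.799,17.799), length = 6
Total = 88

Answer: 88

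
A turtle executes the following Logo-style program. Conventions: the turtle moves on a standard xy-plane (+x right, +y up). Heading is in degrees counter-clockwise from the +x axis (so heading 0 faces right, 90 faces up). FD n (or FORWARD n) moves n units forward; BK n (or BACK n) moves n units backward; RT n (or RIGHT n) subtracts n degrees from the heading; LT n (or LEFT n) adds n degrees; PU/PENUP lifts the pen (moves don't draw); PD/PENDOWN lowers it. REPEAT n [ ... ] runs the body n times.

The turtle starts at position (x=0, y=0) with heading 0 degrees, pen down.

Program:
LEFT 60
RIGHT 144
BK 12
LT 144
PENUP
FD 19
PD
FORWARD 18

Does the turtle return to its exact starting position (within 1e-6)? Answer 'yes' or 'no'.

Executing turtle program step by step:
Start: pos=(0,0), heading=0, pen down
LT 60: heading 0 -> 60
RT 144: heading 60 -> 276
BK 12: (0,0) -> (-1.254,11.934) [heading=276, draw]
LT 144: heading 276 -> 60
PU: pen up
FD 19: (-1.254,11.934) -> (8.246,28.389) [heading=60, move]
PD: pen down
FD 18: (8.246,28.389) -> (17.246,43.977) [heading=60, draw]
Final: pos=(17.246,43.977), heading=60, 2 segment(s) drawn

Start position: (0, 0)
Final position: (17.246, 43.977)
Distance = 47.238; >= 1e-6 -> NOT closed

Answer: no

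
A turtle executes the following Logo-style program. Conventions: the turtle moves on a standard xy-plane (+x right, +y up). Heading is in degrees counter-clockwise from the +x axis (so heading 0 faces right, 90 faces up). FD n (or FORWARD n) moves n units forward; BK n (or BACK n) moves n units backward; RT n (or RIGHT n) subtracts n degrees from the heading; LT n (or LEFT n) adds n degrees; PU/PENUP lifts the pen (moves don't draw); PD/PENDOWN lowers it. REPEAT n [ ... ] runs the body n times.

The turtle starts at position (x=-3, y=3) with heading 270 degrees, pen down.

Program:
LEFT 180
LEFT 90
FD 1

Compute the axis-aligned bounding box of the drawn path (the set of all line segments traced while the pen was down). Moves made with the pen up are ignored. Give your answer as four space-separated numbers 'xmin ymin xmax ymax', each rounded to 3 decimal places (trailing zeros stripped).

Executing turtle program step by step:
Start: pos=(-3,3), heading=270, pen down
LT 180: heading 270 -> 90
LT 90: heading 90 -> 180
FD 1: (-3,3) -> (-4,3) [heading=180, draw]
Final: pos=(-4,3), heading=180, 1 segment(s) drawn

Segment endpoints: x in {-4, -3}, y in {3, 3}
xmin=-4, ymin=3, xmax=-3, ymax=3

Answer: -4 3 -3 3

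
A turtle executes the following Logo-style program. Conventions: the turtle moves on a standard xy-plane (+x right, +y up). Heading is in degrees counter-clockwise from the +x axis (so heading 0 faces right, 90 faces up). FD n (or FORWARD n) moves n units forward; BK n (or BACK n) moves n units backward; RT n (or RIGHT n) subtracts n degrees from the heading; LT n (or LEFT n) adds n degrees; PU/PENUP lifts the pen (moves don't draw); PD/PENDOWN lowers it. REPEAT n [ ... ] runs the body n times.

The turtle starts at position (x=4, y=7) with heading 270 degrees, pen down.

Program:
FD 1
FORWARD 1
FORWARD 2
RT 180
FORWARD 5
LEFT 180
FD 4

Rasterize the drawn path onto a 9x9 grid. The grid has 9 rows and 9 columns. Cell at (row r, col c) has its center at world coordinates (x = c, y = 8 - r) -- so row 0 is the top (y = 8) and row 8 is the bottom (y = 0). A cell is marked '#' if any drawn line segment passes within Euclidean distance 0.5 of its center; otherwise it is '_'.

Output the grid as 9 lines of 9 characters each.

Answer: ____#____
____#____
____#____
____#____
____#____
____#____
_________
_________
_________

Derivation:
Segment 0: (4,7) -> (4,6)
Segment 1: (4,6) -> (4,5)
Segment 2: (4,5) -> (4,3)
Segment 3: (4,3) -> (4,8)
Segment 4: (4,8) -> (4,4)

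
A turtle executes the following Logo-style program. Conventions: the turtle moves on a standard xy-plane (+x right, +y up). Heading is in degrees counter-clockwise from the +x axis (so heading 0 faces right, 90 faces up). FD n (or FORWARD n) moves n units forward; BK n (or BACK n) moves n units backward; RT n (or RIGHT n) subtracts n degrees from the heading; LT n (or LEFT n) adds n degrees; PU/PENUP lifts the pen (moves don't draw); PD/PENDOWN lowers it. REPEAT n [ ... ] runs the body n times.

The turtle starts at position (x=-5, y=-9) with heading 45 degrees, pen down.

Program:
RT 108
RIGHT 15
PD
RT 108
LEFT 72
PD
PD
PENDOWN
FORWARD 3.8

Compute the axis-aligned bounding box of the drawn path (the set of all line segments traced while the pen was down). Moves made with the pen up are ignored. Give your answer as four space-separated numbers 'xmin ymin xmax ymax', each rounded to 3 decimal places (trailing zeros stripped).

Executing turtle program step by step:
Start: pos=(-5,-9), heading=45, pen down
RT 108: heading 45 -> 297
RT 15: heading 297 -> 282
PD: pen down
RT 108: heading 282 -> 174
LT 72: heading 174 -> 246
PD: pen down
PD: pen down
PD: pen down
FD 3.8: (-5,-9) -> (-6.546,-12.471) [heading=246, draw]
Final: pos=(-6.546,-12.471), heading=246, 1 segment(s) drawn

Segment endpoints: x in {-6.546, -5}, y in {-12.471, -9}
xmin=-6.546, ymin=-12.471, xmax=-5, ymax=-9

Answer: -6.546 -12.471 -5 -9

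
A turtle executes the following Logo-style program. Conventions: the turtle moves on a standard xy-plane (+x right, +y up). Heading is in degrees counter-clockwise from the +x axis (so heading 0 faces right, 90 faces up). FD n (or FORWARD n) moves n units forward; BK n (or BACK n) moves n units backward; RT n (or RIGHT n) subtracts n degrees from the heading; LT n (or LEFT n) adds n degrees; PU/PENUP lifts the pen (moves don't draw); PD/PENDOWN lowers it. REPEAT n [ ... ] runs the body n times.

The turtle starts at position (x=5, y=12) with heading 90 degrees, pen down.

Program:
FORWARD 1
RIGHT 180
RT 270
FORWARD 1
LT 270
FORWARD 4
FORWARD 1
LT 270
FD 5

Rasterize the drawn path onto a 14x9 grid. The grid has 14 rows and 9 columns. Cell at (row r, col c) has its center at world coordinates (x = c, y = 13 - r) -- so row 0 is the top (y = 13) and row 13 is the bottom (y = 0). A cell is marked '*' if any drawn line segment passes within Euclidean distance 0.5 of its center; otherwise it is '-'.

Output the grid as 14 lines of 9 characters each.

Answer: -----**--
-----**--
------*--
------*--
------*--
-******--
---------
---------
---------
---------
---------
---------
---------
---------

Derivation:
Segment 0: (5,12) -> (5,13)
Segment 1: (5,13) -> (6,13)
Segment 2: (6,13) -> (6,9)
Segment 3: (6,9) -> (6,8)
Segment 4: (6,8) -> (1,8)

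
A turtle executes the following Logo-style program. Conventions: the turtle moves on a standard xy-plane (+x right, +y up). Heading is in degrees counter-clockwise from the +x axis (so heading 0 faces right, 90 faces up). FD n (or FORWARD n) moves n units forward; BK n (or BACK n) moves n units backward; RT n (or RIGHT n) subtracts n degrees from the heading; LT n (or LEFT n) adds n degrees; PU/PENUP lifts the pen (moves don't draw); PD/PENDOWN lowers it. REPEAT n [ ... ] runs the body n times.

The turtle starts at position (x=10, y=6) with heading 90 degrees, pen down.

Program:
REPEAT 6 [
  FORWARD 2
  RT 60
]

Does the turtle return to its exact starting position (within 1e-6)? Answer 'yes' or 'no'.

Answer: yes

Derivation:
Executing turtle program step by step:
Start: pos=(10,6), heading=90, pen down
REPEAT 6 [
  -- iteration 1/6 --
  FD 2: (10,6) -> (10,8) [heading=90, draw]
  RT 60: heading 90 -> 30
  -- iteration 2/6 --
  FD 2: (10,8) -> (11.732,9) [heading=30, draw]
  RT 60: heading 30 -> 330
  -- iteration 3/6 --
  FD 2: (11.732,9) -> (13.464,8) [heading=330, draw]
  RT 60: heading 330 -> 270
  -- iteration 4/6 --
  FD 2: (13.464,8) -> (13.464,6) [heading=270, draw]
  RT 60: heading 270 -> 210
  -- iteration 5/6 --
  FD 2: (13.464,6) -> (11.732,5) [heading=210, draw]
  RT 60: heading 210 -> 150
  -- iteration 6/6 --
  FD 2: (11.732,5) -> (10,6) [heading=150, draw]
  RT 60: heading 150 -> 90
]
Final: pos=(10,6), heading=90, 6 segment(s) drawn

Start position: (10, 6)
Final position: (10, 6)
Distance = 0; < 1e-6 -> CLOSED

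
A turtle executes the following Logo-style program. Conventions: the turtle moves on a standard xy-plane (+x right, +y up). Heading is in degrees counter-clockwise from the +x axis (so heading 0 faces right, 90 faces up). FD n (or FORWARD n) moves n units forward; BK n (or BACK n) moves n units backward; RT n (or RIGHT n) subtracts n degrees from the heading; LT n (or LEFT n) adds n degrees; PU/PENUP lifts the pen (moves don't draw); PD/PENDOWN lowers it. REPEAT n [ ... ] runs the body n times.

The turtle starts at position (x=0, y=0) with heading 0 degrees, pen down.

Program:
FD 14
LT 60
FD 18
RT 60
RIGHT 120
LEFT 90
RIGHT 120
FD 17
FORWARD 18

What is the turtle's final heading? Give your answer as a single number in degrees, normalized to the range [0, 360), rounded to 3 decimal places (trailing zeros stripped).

Executing turtle program step by step:
Start: pos=(0,0), heading=0, pen down
FD 14: (0,0) -> (14,0) [heading=0, draw]
LT 60: heading 0 -> 60
FD 18: (14,0) -> (23,15.588) [heading=60, draw]
RT 60: heading 60 -> 0
RT 120: heading 0 -> 240
LT 90: heading 240 -> 330
RT 120: heading 330 -> 210
FD 17: (23,15.588) -> (8.278,7.088) [heading=210, draw]
FD 18: (8.278,7.088) -> (-7.311,-1.912) [heading=210, draw]
Final: pos=(-7.311,-1.912), heading=210, 4 segment(s) drawn

Answer: 210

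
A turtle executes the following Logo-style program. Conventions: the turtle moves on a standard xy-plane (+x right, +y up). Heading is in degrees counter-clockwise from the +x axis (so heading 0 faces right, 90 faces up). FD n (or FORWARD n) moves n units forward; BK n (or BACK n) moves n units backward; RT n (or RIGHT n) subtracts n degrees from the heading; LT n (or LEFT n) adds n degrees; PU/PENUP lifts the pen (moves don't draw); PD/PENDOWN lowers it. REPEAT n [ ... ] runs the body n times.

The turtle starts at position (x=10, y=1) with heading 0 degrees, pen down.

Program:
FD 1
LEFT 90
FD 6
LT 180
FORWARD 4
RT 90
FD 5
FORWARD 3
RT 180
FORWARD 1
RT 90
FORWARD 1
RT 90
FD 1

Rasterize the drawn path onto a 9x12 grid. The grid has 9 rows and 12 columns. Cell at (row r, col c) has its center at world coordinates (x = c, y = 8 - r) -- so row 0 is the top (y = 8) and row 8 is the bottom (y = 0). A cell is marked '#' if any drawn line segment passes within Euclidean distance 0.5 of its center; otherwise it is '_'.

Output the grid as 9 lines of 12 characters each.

Segment 0: (10,1) -> (11,1)
Segment 1: (11,1) -> (11,7)
Segment 2: (11,7) -> (11,3)
Segment 3: (11,3) -> (6,3)
Segment 4: (6,3) -> (3,3)
Segment 5: (3,3) -> (4,3)
Segment 6: (4,3) -> (4,2)
Segment 7: (4,2) -> (3,2)

Answer: ____________
___________#
___________#
___________#
___________#
___#########
___##______#
__________##
____________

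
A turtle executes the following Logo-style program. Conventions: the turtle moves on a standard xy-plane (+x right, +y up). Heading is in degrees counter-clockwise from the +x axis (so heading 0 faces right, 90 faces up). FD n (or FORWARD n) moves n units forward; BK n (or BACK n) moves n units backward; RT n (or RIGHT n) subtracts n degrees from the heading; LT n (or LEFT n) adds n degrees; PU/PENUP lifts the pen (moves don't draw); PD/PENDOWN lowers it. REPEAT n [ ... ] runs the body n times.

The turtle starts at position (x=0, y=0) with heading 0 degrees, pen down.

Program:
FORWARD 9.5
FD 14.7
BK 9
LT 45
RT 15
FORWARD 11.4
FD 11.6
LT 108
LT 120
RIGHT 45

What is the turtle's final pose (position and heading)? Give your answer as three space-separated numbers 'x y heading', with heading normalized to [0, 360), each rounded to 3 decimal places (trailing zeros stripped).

Answer: 35.119 11.5 213

Derivation:
Executing turtle program step by step:
Start: pos=(0,0), heading=0, pen down
FD 9.5: (0,0) -> (9.5,0) [heading=0, draw]
FD 14.7: (9.5,0) -> (24.2,0) [heading=0, draw]
BK 9: (24.2,0) -> (15.2,0) [heading=0, draw]
LT 45: heading 0 -> 45
RT 15: heading 45 -> 30
FD 11.4: (15.2,0) -> (25.073,5.7) [heading=30, draw]
FD 11.6: (25.073,5.7) -> (35.119,11.5) [heading=30, draw]
LT 108: heading 30 -> 138
LT 120: heading 138 -> 258
RT 45: heading 258 -> 213
Final: pos=(35.119,11.5), heading=213, 5 segment(s) drawn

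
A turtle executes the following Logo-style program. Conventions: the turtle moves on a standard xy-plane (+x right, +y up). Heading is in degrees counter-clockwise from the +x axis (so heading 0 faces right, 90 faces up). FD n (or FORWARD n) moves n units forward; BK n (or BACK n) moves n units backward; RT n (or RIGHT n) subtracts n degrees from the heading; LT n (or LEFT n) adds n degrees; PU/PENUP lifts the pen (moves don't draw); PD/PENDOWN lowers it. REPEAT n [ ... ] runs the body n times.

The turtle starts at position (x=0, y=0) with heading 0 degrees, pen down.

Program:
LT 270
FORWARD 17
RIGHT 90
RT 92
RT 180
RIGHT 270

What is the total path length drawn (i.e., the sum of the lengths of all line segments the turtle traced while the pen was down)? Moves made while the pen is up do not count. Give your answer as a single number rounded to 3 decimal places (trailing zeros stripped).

Executing turtle program step by step:
Start: pos=(0,0), heading=0, pen down
LT 270: heading 0 -> 270
FD 17: (0,0) -> (0,-17) [heading=270, draw]
RT 90: heading 270 -> 180
RT 92: heading 180 -> 88
RT 180: heading 88 -> 268
RT 270: heading 268 -> 358
Final: pos=(0,-17), heading=358, 1 segment(s) drawn

Segment lengths:
  seg 1: (0,0) -> (0,-17), length = 17
Total = 17

Answer: 17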